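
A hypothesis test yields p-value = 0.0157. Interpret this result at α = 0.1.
Since p = 0.0157 < α = 0.1, reject H₀.
There is sufficient evidence to reject the null hypothesis; the result is statistically significant at the 0.1 level.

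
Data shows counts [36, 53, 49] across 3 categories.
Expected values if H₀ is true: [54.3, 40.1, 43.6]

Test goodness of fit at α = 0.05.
Chi-square goodness of fit test:
H₀: observed counts match expected distribution
H₁: observed counts differ from expected distribution
df = k - 1 = 2
χ² = Σ(O - E)²/E
   = (36 - 54.3)²/54.3 + (53 - 40.1)²/40.1 + (49 - 43.6)²/43.6
   = 6.167 + 4.150 + 0.669
   = 10.99
p-value = 0.0041

Since p-value < α = 0.05, we reject H₀.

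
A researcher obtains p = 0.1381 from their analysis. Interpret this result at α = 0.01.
Since p = 0.1381 > α = 0.01, fail to reject H₀.
There is insufficient evidence to reject the null hypothesis; the result is not statistically significant at the 0.01 level.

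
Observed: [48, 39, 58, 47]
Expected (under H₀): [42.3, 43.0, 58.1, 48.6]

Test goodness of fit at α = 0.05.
Chi-square goodness of fit test:
H₀: observed counts match expected distribution
H₁: observed counts differ from expected distribution
df = k - 1 = 3
χ² = Σ(O - E)²/E
   = (48 - 42.3)²/42.3 + (39 - 43.0)²/43.0 + (58 - 58.1)²/58.1 + (47 - 48.6)²/48.6
   = 0.768 + 0.372 + 0.000 + 0.053
   = 1.19
p-value = 0.7547

Since p-value > α = 0.05, we fail to reject H₀.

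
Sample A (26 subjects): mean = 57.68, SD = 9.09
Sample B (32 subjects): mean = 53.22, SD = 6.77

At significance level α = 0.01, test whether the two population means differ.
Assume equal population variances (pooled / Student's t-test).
Student's two-sample t-test (equal variances):
H₀: μ₁ = μ₂
H₁: μ₁ ≠ μ₂
df = n₁ + n₂ - 2 = 56
Pooled variance s_p² = [(n₁-1)s₁² + (n₂-1)s₂²] / (n₁ + n₂ - 2) = [(25)(9.09²) + (31)(6.77²)] / 56 = 62.2593
SE = √(s_p²(1/n₁ + 1/n₂)) = √(62.2593 × (1/26 + 1/32)) = 2.0833
t = (x̄₁ - x̄₂) / SE = (57.68 - 53.22) / 2.0833 = 4.46 / 2.0833 = 2.141
p-value = 0.0367

Since p-value > α = 0.01, we fail to reject H₀.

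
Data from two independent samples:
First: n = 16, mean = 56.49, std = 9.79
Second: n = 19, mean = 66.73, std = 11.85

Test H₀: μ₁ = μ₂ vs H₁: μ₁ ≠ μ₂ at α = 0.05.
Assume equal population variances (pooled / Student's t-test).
Student's two-sample t-test (equal variances):
H₀: μ₁ = μ₂
H₁: μ₁ ≠ μ₂
df = n₁ + n₂ - 2 = 33
Pooled variance s_p² = [(n₁-1)s₁² + (n₂-1)s₂²] / (n₁ + n₂ - 2) = [(15)(9.79²) + (18)(11.85²)] / 33 = 120.1596
SE = √(s_p²(1/n₁ + 1/n₂)) = √(120.1596 × (1/16 + 1/19)) = 3.7194
t = (x̄₁ - x̄₂) / SE = (56.49 - 66.73) / 3.7194 = -10.24 / 3.7194 = -2.753
p-value = 0.0095

Since p-value < α = 0.05, we reject H₀.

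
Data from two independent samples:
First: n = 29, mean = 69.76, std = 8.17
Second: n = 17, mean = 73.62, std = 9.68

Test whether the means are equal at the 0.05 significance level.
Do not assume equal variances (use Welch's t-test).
Welch's two-sample t-test:
H₀: μ₁ = μ₂
H₁: μ₁ ≠ μ₂
s₁²/n₁ = 8.17²/29 = 2.3017,  s₂²/n₂ = 9.68²/17 = 5.5119
SE = √(s₁²/n₁ + s₂²/n₂) = √(2.3017 + 5.5119) = 2.7953
df (Welch-Satterthwaite) = (s₁²/n₁ + s₂²/n₂)² / [(s₁²/n₁)²/(n₁-1) + (s₂²/n₂)²/(n₂-1)] ≈ 29.24
t = (x̄₁ - x̄₂) / SE = (69.76 - 73.62) / 2.7953 = -3.86 / 2.7953 = -1.381
p-value = 0.1778

Since p-value > α = 0.05, we fail to reject H₀.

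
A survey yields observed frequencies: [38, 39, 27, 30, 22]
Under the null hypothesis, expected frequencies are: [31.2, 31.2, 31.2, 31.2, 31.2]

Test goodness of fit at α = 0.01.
Chi-square goodness of fit test:
H₀: observed counts match expected distribution
H₁: observed counts differ from expected distribution
df = k - 1 = 4
χ² = Σ(O - E)²/E
   = (38 - 31.2)²/31.2 + (39 - 31.2)²/31.2 + (27 - 31.2)²/31.2 + (30 - 31.2)²/31.2 + (22 - 31.2)²/31.2
   = 1.482 + 1.950 + 0.565 + 0.046 + 2.713
   = 6.76
p-value = 0.1493

Since p-value > α = 0.01, we fail to reject H₀.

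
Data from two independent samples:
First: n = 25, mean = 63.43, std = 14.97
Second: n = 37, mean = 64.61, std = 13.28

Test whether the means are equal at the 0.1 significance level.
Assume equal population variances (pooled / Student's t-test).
Student's two-sample t-test (equal variances):
H₀: μ₁ = μ₂
H₁: μ₁ ≠ μ₂
df = n₁ + n₂ - 2 = 60
Pooled variance s_p² = [(n₁-1)s₁² + (n₂-1)s₂²] / (n₁ + n₂ - 2) = [(24)(14.97²) + (36)(13.28²)] / 60 = 195.4554
SE = √(s_p²(1/n₁ + 1/n₂)) = √(195.4554 × (1/25 + 1/37)) = 3.6195
t = (x̄₁ - x̄₂) / SE = (63.43 - 64.61) / 3.6195 = -1.18 / 3.6195 = -0.326
p-value = 0.7455

Since p-value > α = 0.1, we fail to reject H₀.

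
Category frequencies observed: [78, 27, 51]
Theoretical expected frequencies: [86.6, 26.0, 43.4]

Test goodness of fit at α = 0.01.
Chi-square goodness of fit test:
H₀: observed counts match expected distribution
H₁: observed counts differ from expected distribution
df = k - 1 = 2
χ² = Σ(O - E)²/E
   = (78 - 86.6)²/86.6 + (27 - 26.0)²/26.0 + (51 - 43.4)²/43.4
   = 0.854 + 0.038 + 1.331
   = 2.22
p-value = 0.3290

Since p-value > α = 0.01, we fail to reject H₀.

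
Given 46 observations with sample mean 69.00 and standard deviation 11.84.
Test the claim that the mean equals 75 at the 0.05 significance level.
One-sample t-test:
H₀: μ = 75
H₁: μ ≠ 75
df = n - 1 = 45
t = (x̄ - μ₀) / (s/√n) = (69.00 - 75) / (11.84/√46) = -3.437
p-value = 0.0013

Since p-value < α = 0.05, we reject H₀.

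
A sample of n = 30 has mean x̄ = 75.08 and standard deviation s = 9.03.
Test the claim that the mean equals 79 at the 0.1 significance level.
One-sample t-test:
H₀: μ = 79
H₁: μ ≠ 79
df = n - 1 = 29
t = (x̄ - μ₀) / (s/√n) = (75.08 - 79) / (9.03/√30) = -2.378
p-value = 0.0242

Since p-value < α = 0.1, we reject H₀.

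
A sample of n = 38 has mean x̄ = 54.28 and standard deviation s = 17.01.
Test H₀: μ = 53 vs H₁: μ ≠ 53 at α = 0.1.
One-sample t-test:
H₀: μ = 53
H₁: μ ≠ 53
df = n - 1 = 37
t = (x̄ - μ₀) / (s/√n) = (54.28 - 53) / (17.01/√38) = 0.464
p-value = 0.6455

Since p-value > α = 0.1, we fail to reject H₀.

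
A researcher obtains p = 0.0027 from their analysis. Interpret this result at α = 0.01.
Since p = 0.0027 < α = 0.01, reject H₀.
There is sufficient evidence to reject the null hypothesis; the result is statistically significant at the 0.01 level.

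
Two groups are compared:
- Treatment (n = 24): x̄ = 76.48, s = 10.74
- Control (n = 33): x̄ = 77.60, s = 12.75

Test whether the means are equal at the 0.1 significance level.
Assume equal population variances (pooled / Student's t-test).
Student's two-sample t-test (equal variances):
H₀: μ₁ = μ₂
H₁: μ₁ ≠ μ₂
df = n₁ + n₂ - 2 = 55
Pooled variance s_p² = [(n₁-1)s₁² + (n₂-1)s₂²] / (n₁ + n₂ - 2) = [(23)(10.74²) + (32)(12.75²)] / 55 = 142.8181
SE = √(s_p²(1/n₁ + 1/n₂)) = √(142.8181 × (1/24 + 1/33)) = 3.2060
t = (x̄₁ - x̄₂) / SE = (76.48 - 77.60) / 3.2060 = -1.12 / 3.2060 = -0.349
p-value = 0.7282

Since p-value > α = 0.1, we fail to reject H₀.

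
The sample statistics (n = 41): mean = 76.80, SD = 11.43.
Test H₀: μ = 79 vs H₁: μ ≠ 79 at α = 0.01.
One-sample t-test:
H₀: μ = 79
H₁: μ ≠ 79
df = n - 1 = 40
t = (x̄ - μ₀) / (s/√n) = (76.80 - 79) / (11.43/√41) = -1.232
p-value = 0.2250

Since p-value > α = 0.01, we fail to reject H₀.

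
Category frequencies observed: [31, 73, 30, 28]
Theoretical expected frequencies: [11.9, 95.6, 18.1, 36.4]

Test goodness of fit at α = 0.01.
Chi-square goodness of fit test:
H₀: observed counts match expected distribution
H₁: observed counts differ from expected distribution
df = k - 1 = 3
χ² = Σ(O - E)²/E
   = (31 - 11.9)²/11.9 + (73 - 95.6)²/95.6 + (30 - 18.1)²/18.1 + (28 - 36.4)²/36.4
   = 30.656 + 5.343 + 7.824 + 1.938
   = 45.76
p-value < 0.0001

Since p-value < α = 0.01, we reject H₀.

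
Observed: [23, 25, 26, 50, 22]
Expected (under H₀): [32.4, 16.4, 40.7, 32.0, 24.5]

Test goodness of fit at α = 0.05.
Chi-square goodness of fit test:
H₀: observed counts match expected distribution
H₁: observed counts differ from expected distribution
df = k - 1 = 4
χ² = Σ(O - E)²/E
   = (23 - 32.4)²/32.4 + (25 - 16.4)²/16.4 + (26 - 40.7)²/40.7 + (50 - 32.0)²/32.0 + (22 - 24.5)²/24.5
   = 2.727 + 4.510 + 5.309 + 10.125 + 0.255
   = 22.93
p-value = 0.0001

Since p-value < α = 0.05, we reject H₀.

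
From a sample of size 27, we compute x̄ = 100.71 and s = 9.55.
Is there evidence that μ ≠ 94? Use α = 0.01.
One-sample t-test:
H₀: μ = 94
H₁: μ ≠ 94
df = n - 1 = 26
t = (x̄ - μ₀) / (s/√n) = (100.71 - 94) / (9.55/√27) = 3.651
p-value = 0.0012

Since p-value < α = 0.01, we reject H₀.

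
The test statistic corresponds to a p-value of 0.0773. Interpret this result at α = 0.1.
Since p = 0.0773 < α = 0.1, reject H₀.
There is sufficient evidence to reject the null hypothesis; the result is statistically significant at the 0.1 level.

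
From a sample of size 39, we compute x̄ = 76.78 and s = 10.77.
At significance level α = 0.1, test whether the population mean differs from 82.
One-sample t-test:
H₀: μ = 82
H₁: μ ≠ 82
df = n - 1 = 38
t = (x̄ - μ₀) / (s/√n) = (76.78 - 82) / (10.77/√39) = -3.027
p-value = 0.0044

Since p-value < α = 0.1, we reject H₀.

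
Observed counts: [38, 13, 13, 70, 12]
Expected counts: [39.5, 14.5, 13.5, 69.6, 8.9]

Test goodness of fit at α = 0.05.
Chi-square goodness of fit test:
H₀: observed counts match expected distribution
H₁: observed counts differ from expected distribution
df = k - 1 = 4
χ² = Σ(O - E)²/E
   = (38 - 39.5)²/39.5 + (13 - 14.5)²/14.5 + (13 - 13.5)²/13.5 + (70 - 69.6)²/69.6 + (12 - 8.9)²/8.9
   = 0.057 + 0.155 + 0.019 + 0.002 + 1.080
   = 1.31
p-value = 0.8592

Since p-value > α = 0.05, we fail to reject H₀.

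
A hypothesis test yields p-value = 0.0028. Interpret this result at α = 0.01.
Since p = 0.0028 < α = 0.01, reject H₀.
There is sufficient evidence to reject the null hypothesis; the result is statistically significant at the 0.01 level.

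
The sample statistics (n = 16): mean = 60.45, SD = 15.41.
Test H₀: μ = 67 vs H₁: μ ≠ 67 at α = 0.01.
One-sample t-test:
H₀: μ = 67
H₁: μ ≠ 67
df = n - 1 = 15
t = (x̄ - μ₀) / (s/√n) = (60.45 - 67) / (15.41/√16) = -1.700
p-value = 0.1097

Since p-value > α = 0.01, we fail to reject H₀.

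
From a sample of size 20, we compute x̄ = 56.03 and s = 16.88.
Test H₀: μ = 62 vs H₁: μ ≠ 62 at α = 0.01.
One-sample t-test:
H₀: μ = 62
H₁: μ ≠ 62
df = n - 1 = 19
t = (x̄ - μ₀) / (s/√n) = (56.03 - 62) / (16.88/√20) = -1.582
p-value = 0.1302

Since p-value > α = 0.01, we fail to reject H₀.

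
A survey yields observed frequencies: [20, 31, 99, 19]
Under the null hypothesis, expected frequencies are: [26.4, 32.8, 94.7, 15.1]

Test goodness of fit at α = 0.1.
Chi-square goodness of fit test:
H₀: observed counts match expected distribution
H₁: observed counts differ from expected distribution
df = k - 1 = 3
χ² = Σ(O - E)²/E
   = (20 - 26.4)²/26.4 + (31 - 32.8)²/32.8 + (99 - 94.7)²/94.7 + (19 - 15.1)²/15.1
   = 1.552 + 0.099 + 0.195 + 1.007
   = 2.85
p-value = 0.4149

Since p-value > α = 0.1, we fail to reject H₀.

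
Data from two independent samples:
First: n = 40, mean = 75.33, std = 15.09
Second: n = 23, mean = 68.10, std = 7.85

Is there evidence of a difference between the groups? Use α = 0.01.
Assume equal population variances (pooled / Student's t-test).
Student's two-sample t-test (equal variances):
H₀: μ₁ = μ₂
H₁: μ₁ ≠ μ₂
df = n₁ + n₂ - 2 = 61
Pooled variance s_p² = [(n₁-1)s₁² + (n₂-1)s₂²] / (n₁ + n₂ - 2) = [(39)(15.09²) + (22)(7.85²)] / 61 = 167.8084
SE = √(s_p²(1/n₁ + 1/n₂)) = √(167.8084 × (1/40 + 1/23)) = 3.3899
t = (x̄₁ - x̄₂) / SE = (75.33 - 68.10) / 3.3899 = 7.23 / 3.3899 = 2.133
p-value = 0.0370

Since p-value > α = 0.01, we fail to reject H₀.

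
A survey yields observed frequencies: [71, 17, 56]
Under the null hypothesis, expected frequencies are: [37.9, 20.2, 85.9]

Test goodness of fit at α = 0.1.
Chi-square goodness of fit test:
H₀: observed counts match expected distribution
H₁: observed counts differ from expected distribution
df = k - 1 = 2
χ² = Σ(O - E)²/E
   = (71 - 37.9)²/37.9 + (17 - 20.2)²/20.2 + (56 - 85.9)²/85.9
   = 28.908 + 0.507 + 10.408
   = 39.82
p-value < 0.0001

Since p-value < α = 0.1, we reject H₀.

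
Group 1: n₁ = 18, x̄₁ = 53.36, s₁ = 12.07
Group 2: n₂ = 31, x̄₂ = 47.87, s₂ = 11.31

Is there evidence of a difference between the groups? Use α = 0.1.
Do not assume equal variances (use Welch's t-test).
Welch's two-sample t-test:
H₀: μ₁ = μ₂
H₁: μ₁ ≠ μ₂
s₁²/n₁ = 12.07²/18 = 8.0936,  s₂²/n₂ = 11.31²/31 = 4.1263
SE = √(s₁²/n₁ + s₂²/n₂) = √(8.0936 + 4.1263) = 3.4957
df (Welch-Satterthwaite) = (s₁²/n₁ + s₂²/n₂)² / [(s₁²/n₁)²/(n₁-1) + (s₂²/n₂)²/(n₂-1)] ≈ 33.78
t = (x̄₁ - x̄₂) / SE = (53.36 - 47.87) / 3.4957 = 5.49 / 3.4957 = 1.571
p-value = 0.1256

Since p-value > α = 0.1, we fail to reject H₀.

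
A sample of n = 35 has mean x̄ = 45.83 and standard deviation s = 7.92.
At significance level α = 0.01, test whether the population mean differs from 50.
One-sample t-test:
H₀: μ = 50
H₁: μ ≠ 50
df = n - 1 = 34
t = (x̄ - μ₀) / (s/√n) = (45.83 - 50) / (7.92/√35) = -3.115
p-value = 0.0037

Since p-value < α = 0.01, we reject H₀.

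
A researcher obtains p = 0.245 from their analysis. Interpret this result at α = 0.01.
Since p = 0.245 > α = 0.01, fail to reject H₀.
There is insufficient evidence to reject the null hypothesis; the result is not statistically significant at the 0.01 level.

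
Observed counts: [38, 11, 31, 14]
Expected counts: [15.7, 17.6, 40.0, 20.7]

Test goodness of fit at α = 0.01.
Chi-square goodness of fit test:
H₀: observed counts match expected distribution
H₁: observed counts differ from expected distribution
df = k - 1 = 3
χ² = Σ(O - E)²/E
   = (38 - 15.7)²/15.7 + (11 - 17.6)²/17.6 + (31 - 40.0)²/40.0 + (14 - 20.7)²/20.7
   = 31.675 + 2.475 + 2.025 + 2.169
   = 38.34
p-value < 0.0001

Since p-value < α = 0.01, we reject H₀.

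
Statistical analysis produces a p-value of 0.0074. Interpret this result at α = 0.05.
Since p = 0.0074 < α = 0.05, reject H₀.
There is sufficient evidence to reject the null hypothesis; the result is statistically significant at the 0.05 level.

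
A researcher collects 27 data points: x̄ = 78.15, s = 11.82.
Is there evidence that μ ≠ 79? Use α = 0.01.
One-sample t-test:
H₀: μ = 79
H₁: μ ≠ 79
df = n - 1 = 26
t = (x̄ - μ₀) / (s/√n) = (78.15 - 79) / (11.82/√27) = -0.374
p-value = 0.7117

Since p-value > α = 0.01, we fail to reject H₀.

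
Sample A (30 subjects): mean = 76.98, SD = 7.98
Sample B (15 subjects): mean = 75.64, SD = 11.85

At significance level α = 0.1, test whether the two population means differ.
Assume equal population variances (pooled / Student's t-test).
Student's two-sample t-test (equal variances):
H₀: μ₁ = μ₂
H₁: μ₁ ≠ μ₂
df = n₁ + n₂ - 2 = 43
Pooled variance s_p² = [(n₁-1)s₁² + (n₂-1)s₂²] / (n₁ + n₂ - 2) = [(29)(7.98²) + (14)(11.85²)] / 43 = 88.6662
SE = √(s_p²(1/n₁ + 1/n₂)) = √(88.6662 × (1/30 + 1/15)) = 2.9777
t = (x̄₁ - x̄₂) / SE = (76.98 - 75.64) / 2.9777 = 1.34 / 2.9777 = 0.450
p-value = 0.6550

Since p-value > α = 0.1, we fail to reject H₀.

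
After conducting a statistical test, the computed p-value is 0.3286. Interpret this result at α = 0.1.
Since p = 0.3286 > α = 0.1, fail to reject H₀.
There is insufficient evidence to reject the null hypothesis; the result is not statistically significant at the 0.1 level.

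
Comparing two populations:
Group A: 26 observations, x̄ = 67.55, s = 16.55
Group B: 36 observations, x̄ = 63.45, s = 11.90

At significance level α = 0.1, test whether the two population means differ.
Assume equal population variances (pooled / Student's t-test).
Student's two-sample t-test (equal variances):
H₀: μ₁ = μ₂
H₁: μ₁ ≠ μ₂
df = n₁ + n₂ - 2 = 60
Pooled variance s_p² = [(n₁-1)s₁² + (n₂-1)s₂²] / (n₁ + n₂ - 2) = [(25)(16.55²) + (35)(11.90²)] / 60 = 196.7319
SE = √(s_p²(1/n₁ + 1/n₂)) = √(196.7319 × (1/26 + 1/36)) = 3.6099
t = (x̄₁ - x̄₂) / SE = (67.55 - 63.45) / 3.6099 = 4.10 / 3.6099 = 1.136
p-value = 0.2606

Since p-value > α = 0.1, we fail to reject H₀.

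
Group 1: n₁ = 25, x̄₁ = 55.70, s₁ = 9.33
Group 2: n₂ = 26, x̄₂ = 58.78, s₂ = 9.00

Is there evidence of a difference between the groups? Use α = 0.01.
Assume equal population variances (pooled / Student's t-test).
Student's two-sample t-test (equal variances):
H₀: μ₁ = μ₂
H₁: μ₁ ≠ μ₂
df = n₁ + n₂ - 2 = 49
Pooled variance s_p² = [(n₁-1)s₁² + (n₂-1)s₂²] / (n₁ + n₂ - 2) = [(24)(9.33²) + (25)(9.00²)] / 49 = 83.9627
SE = √(s_p²(1/n₁ + 1/n₂)) = √(83.9627 × (1/25 + 1/26)) = 2.5667
t = (x̄₁ - x̄₂) / SE = (55.70 - 58.78) / 2.5667 = -3.08 / 2.5667 = -1.200
p-value = 0.2359

Since p-value > α = 0.01, we fail to reject H₀.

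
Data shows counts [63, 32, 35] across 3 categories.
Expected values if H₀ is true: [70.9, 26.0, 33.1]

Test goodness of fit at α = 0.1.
Chi-square goodness of fit test:
H₀: observed counts match expected distribution
H₁: observed counts differ from expected distribution
df = k - 1 = 2
χ² = Σ(O - E)²/E
   = (63 - 70.9)²/70.9 + (32 - 26.0)²/26.0 + (35 - 33.1)²/33.1
   = 0.880 + 1.385 + 0.109
   = 2.37
p-value = 0.3051

Since p-value > α = 0.1, we fail to reject H₀.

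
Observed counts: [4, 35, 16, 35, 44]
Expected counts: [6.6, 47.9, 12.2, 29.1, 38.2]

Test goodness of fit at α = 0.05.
Chi-square goodness of fit test:
H₀: observed counts match expected distribution
H₁: observed counts differ from expected distribution
df = k - 1 = 4
χ² = Σ(O - E)²/E
   = (4 - 6.6)²/6.6 + (35 - 47.9)²/47.9 + (16 - 12.2)²/12.2 + (35 - 29.1)²/29.1 + (44 - 38.2)²/38.2
   = 1.024 + 3.474 + 1.184 + 1.196 + 0.881
   = 7.76
p-value = 0.1008

Since p-value > α = 0.05, we fail to reject H₀.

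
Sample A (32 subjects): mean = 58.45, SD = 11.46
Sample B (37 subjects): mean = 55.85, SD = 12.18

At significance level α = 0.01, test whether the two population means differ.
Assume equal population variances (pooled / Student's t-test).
Student's two-sample t-test (equal variances):
H₀: μ₁ = μ₂
H₁: μ₁ ≠ μ₂
df = n₁ + n₂ - 2 = 67
Pooled variance s_p² = [(n₁-1)s₁² + (n₂-1)s₂²] / (n₁ + n₂ - 2) = [(31)(11.46²) + (36)(12.18²)] / 67 = 140.4771
SE = √(s_p²(1/n₁ + 1/n₂)) = √(140.4771 × (1/32 + 1/37)) = 2.8612
t = (x̄₁ - x̄₂) / SE = (58.45 - 55.85) / 2.8612 = 2.60 / 2.8612 = 0.909
p-value = 0.3668

Since p-value > α = 0.01, we fail to reject H₀.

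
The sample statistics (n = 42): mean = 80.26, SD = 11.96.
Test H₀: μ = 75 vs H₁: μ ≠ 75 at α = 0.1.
One-sample t-test:
H₀: μ = 75
H₁: μ ≠ 75
df = n - 1 = 41
t = (x̄ - μ₀) / (s/√n) = (80.26 - 75) / (11.96/√42) = 2.850
p-value = 0.0068

Since p-value < α = 0.1, we reject H₀.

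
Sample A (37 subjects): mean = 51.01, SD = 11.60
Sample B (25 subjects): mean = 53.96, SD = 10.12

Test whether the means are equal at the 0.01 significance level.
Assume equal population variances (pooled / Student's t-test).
Student's two-sample t-test (equal variances):
H₀: μ₁ = μ₂
H₁: μ₁ ≠ μ₂
df = n₁ + n₂ - 2 = 60
Pooled variance s_p² = [(n₁-1)s₁² + (n₂-1)s₂²] / (n₁ + n₂ - 2) = [(36)(11.60²) + (24)(10.12²)] / 60 = 121.7018
SE = √(s_p²(1/n₁ + 1/n₂)) = √(121.7018 × (1/37 + 1/25)) = 2.8561
t = (x̄₁ - x̄₂) / SE = (51.01 - 53.96) / 2.8561 = -2.95 / 2.8561 = -1.033
p-value = 0.3058

Since p-value > α = 0.01, we fail to reject H₀.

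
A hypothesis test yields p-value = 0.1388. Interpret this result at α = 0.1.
Since p = 0.1388 > α = 0.1, fail to reject H₀.
There is insufficient evidence to reject the null hypothesis; the result is not statistically significant at the 0.1 level.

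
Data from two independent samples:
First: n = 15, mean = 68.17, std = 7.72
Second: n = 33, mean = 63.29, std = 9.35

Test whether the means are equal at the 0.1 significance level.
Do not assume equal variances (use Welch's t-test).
Welch's two-sample t-test:
H₀: μ₁ = μ₂
H₁: μ₁ ≠ μ₂
s₁²/n₁ = 7.72²/15 = 3.9732,  s₂²/n₂ = 9.35²/33 = 2.6492
SE = √(s₁²/n₁ + s₂²/n₂) = √(3.9732 + 2.6492) = 2.5734
df (Welch-Satterthwaite) = (s₁²/n₁ + s₂²/n₂)² / [(s₁²/n₁)²/(n₁-1) + (s₂²/n₂)²/(n₂-1)] ≈ 32.56
t = (x̄₁ - x̄₂) / SE = (68.17 - 63.29) / 2.5734 = 4.88 / 2.5734 = 1.896
p-value = 0.0668

Since p-value < α = 0.1, we reject H₀.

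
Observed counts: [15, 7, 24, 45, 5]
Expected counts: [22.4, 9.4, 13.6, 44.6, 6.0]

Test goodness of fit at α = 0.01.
Chi-square goodness of fit test:
H₀: observed counts match expected distribution
H₁: observed counts differ from expected distribution
df = k - 1 = 4
χ² = Σ(O - E)²/E
   = (15 - 22.4)²/22.4 + (7 - 9.4)²/9.4 + (24 - 13.6)²/13.6 + (45 - 44.6)²/44.6 + (5 - 6.0)²/6.0
   = 2.445 + 0.613 + 7.953 + 0.004 + 0.167
   = 11.18
p-value = 0.0246

Since p-value > α = 0.01, we fail to reject H₀.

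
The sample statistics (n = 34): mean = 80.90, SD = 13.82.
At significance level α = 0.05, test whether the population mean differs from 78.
One-sample t-test:
H₀: μ = 78
H₁: μ ≠ 78
df = n - 1 = 33
t = (x̄ - μ₀) / (s/√n) = (80.90 - 78) / (13.82/√34) = 1.224
p-value = 0.2298

Since p-value > α = 0.05, we fail to reject H₀.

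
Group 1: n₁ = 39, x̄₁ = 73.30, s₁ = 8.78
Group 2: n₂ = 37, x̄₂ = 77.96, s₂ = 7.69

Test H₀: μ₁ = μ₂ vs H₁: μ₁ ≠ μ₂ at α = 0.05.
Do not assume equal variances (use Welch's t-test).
Welch's two-sample t-test:
H₀: μ₁ = μ₂
H₁: μ₁ ≠ μ₂
s₁²/n₁ = 8.78²/39 = 1.9766,  s₂²/n₂ = 7.69²/37 = 1.5983
SE = √(s₁²/n₁ + s₂²/n₂) = √(1.9766 + 1.5983) = 1.8907
df (Welch-Satterthwaite) = (s₁²/n₁ + s₂²/n₂)² / [(s₁²/n₁)²/(n₁-1) + (s₂²/n₂)²/(n₂-1)] ≈ 73.54
t = (x̄₁ - x̄₂) / SE = (73.30 - 77.96) / 1.8907 = -4.66 / 1.8907 = -2.465
p-value = 0.0161

Since p-value < α = 0.05, we reject H₀.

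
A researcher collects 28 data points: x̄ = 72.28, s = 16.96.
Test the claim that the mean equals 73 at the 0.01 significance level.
One-sample t-test:
H₀: μ = 73
H₁: μ ≠ 73
df = n - 1 = 27
t = (x̄ - μ₀) / (s/√n) = (72.28 - 73) / (16.96/√28) = -0.225
p-value = 0.8240

Since p-value > α = 0.01, we fail to reject H₀.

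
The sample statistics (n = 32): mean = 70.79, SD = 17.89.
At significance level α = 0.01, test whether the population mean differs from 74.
One-sample t-test:
H₀: μ = 74
H₁: μ ≠ 74
df = n - 1 = 31
t = (x̄ - μ₀) / (s/√n) = (70.79 - 74) / (17.89/√32) = -1.015
p-value = 0.3180

Since p-value > α = 0.01, we fail to reject H₀.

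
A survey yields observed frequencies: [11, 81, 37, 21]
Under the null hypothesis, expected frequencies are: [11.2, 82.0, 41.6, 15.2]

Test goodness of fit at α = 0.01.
Chi-square goodness of fit test:
H₀: observed counts match expected distribution
H₁: observed counts differ from expected distribution
df = k - 1 = 3
χ² = Σ(O - E)²/E
   = (11 - 11.2)²/11.2 + (81 - 82.0)²/82.0 + (37 - 41.6)²/41.6 + (21 - 15.2)²/15.2
   = 0.004 + 0.012 + 0.509 + 2.213
   = 2.74
p-value = 0.4339

Since p-value > α = 0.01, we fail to reject H₀.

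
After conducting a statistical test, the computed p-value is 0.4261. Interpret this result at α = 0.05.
Since p = 0.4261 > α = 0.05, fail to reject H₀.
There is insufficient evidence to reject the null hypothesis; the result is not statistically significant at the 0.05 level.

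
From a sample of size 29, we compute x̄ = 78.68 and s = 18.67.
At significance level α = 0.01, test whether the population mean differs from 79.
One-sample t-test:
H₀: μ = 79
H₁: μ ≠ 79
df = n - 1 = 28
t = (x̄ - μ₀) / (s/√n) = (78.68 - 79) / (18.67/√29) = -0.092
p-value = 0.9271

Since p-value > α = 0.01, we fail to reject H₀.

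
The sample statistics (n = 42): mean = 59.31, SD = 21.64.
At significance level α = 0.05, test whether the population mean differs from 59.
One-sample t-test:
H₀: μ = 59
H₁: μ ≠ 59
df = n - 1 = 41
t = (x̄ - μ₀) / (s/√n) = (59.31 - 59) / (21.64/√42) = 0.093
p-value = 0.9265

Since p-value > α = 0.05, we fail to reject H₀.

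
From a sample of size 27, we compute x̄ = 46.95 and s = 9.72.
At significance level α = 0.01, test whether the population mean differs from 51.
One-sample t-test:
H₀: μ = 51
H₁: μ ≠ 51
df = n - 1 = 26
t = (x̄ - μ₀) / (s/√n) = (46.95 - 51) / (9.72/√27) = -2.165
p-value = 0.0397

Since p-value > α = 0.01, we fail to reject H₀.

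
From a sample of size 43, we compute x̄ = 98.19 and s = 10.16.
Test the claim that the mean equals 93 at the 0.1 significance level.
One-sample t-test:
H₀: μ = 93
H₁: μ ≠ 93
df = n - 1 = 42
t = (x̄ - μ₀) / (s/√n) = (98.19 - 93) / (10.16/√43) = 3.350
p-value = 0.0017

Since p-value < α = 0.1, we reject H₀.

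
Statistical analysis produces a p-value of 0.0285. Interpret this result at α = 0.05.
Since p = 0.0285 < α = 0.05, reject H₀.
There is sufficient evidence to reject the null hypothesis; the result is statistically significant at the 0.05 level.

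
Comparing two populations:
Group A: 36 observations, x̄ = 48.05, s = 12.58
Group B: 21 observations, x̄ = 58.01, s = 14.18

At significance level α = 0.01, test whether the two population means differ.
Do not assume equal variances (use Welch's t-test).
Welch's two-sample t-test:
H₀: μ₁ = μ₂
H₁: μ₁ ≠ μ₂
s₁²/n₁ = 12.58²/36 = 4.3960,  s₂²/n₂ = 14.18²/21 = 9.5749
SE = √(s₁²/n₁ + s₂²/n₂) = √(4.3960 + 9.5749) = 3.7378
df (Welch-Satterthwaite) = (s₁²/n₁ + s₂²/n₂)² / [(s₁²/n₁)²/(n₁-1) + (s₂²/n₂)²/(n₂-1)] ≈ 38.00
t = (x̄₁ - x̄₂) / SE = (48.05 - 58.01) / 3.7378 = -9.96 / 3.7378 = -2.665
p-value = 0.0112

Since p-value > α = 0.01, we fail to reject H₀.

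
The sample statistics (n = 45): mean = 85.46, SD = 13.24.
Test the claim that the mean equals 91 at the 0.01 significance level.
One-sample t-test:
H₀: μ = 91
H₁: μ ≠ 91
df = n - 1 = 44
t = (x̄ - μ₀) / (s/√n) = (85.46 - 91) / (13.24/√45) = -2.807
p-value = 0.0074

Since p-value < α = 0.01, we reject H₀.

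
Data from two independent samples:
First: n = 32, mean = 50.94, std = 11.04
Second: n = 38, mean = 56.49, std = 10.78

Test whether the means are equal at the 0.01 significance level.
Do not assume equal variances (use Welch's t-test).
Welch's two-sample t-test:
H₀: μ₁ = μ₂
H₁: μ₁ ≠ μ₂
s₁²/n₁ = 11.04²/32 = 3.8088,  s₂²/n₂ = 10.78²/38 = 3.0581
SE = √(s₁²/n₁ + s₂²/n₂) = √(3.8088 + 3.0581) = 2.6205
df (Welch-Satterthwaite) = (s₁²/n₁ + s₂²/n₂)² / [(s₁²/n₁)²/(n₁-1) + (s₂²/n₂)²/(n₂-1)] ≈ 65.43
t = (x̄₁ - x̄₂) / SE = (50.94 - 56.49) / 2.6205 = -5.55 / 2.6205 = -2.118
p-value = 0.0380

Since p-value > α = 0.01, we fail to reject H₀.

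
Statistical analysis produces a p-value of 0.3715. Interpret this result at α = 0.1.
Since p = 0.3715 > α = 0.1, fail to reject H₀.
There is insufficient evidence to reject the null hypothesis; the result is not statistically significant at the 0.1 level.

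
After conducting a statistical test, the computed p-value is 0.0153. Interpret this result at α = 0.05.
Since p = 0.0153 < α = 0.05, reject H₀.
There is sufficient evidence to reject the null hypothesis; the result is statistically significant at the 0.05 level.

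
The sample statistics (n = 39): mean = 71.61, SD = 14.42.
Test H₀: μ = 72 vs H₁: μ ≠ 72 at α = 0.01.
One-sample t-test:
H₀: μ = 72
H₁: μ ≠ 72
df = n - 1 = 38
t = (x̄ - μ₀) / (s/√n) = (71.61 - 72) / (14.42/√39) = -0.169
p-value = 0.8668

Since p-value > α = 0.01, we fail to reject H₀.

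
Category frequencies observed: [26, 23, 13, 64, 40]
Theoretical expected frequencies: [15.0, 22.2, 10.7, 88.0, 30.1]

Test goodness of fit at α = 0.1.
Chi-square goodness of fit test:
H₀: observed counts match expected distribution
H₁: observed counts differ from expected distribution
df = k - 1 = 4
χ² = Σ(O - E)²/E
   = (26 - 15.0)²/15.0 + (23 - 22.2)²/22.2 + (13 - 10.7)²/10.7 + (64 - 88.0)²/88.0 + (40 - 30.1)²/30.1
   = 8.067 + 0.029 + 0.494 + 6.545 + 3.256
   = 18.39
p-value = 0.0010

Since p-value < α = 0.1, we reject H₀.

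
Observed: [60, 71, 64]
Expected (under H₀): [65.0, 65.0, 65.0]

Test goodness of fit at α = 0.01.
Chi-square goodness of fit test:
H₀: observed counts match expected distribution
H₁: observed counts differ from expected distribution
df = k - 1 = 2
χ² = Σ(O - E)²/E
   = (60 - 65.0)²/65.0 + (71 - 65.0)²/65.0 + (64 - 65.0)²/65.0
   = 0.385 + 0.554 + 0.015
   = 0.95
p-value = 0.6207

Since p-value > α = 0.01, we fail to reject H₀.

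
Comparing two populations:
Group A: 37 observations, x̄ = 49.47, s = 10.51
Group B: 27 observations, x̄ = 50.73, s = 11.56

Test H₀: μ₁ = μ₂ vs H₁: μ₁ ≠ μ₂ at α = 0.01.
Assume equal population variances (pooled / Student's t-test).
Student's two-sample t-test (equal variances):
H₀: μ₁ = μ₂
H₁: μ₁ ≠ μ₂
df = n₁ + n₂ - 2 = 62
Pooled variance s_p² = [(n₁-1)s₁² + (n₂-1)s₂²] / (n₁ + n₂ - 2) = [(36)(10.51²) + (26)(11.56²)] / 62 = 120.1780
SE = √(s_p²(1/n₁ + 1/n₂)) = √(120.1780 × (1/37 + 1/27)) = 2.7747
t = (x̄₁ - x̄₂) / SE = (49.47 - 50.73) / 2.7747 = -1.26 / 2.7747 = -0.454
p-value = 0.6513

Since p-value > α = 0.01, we fail to reject H₀.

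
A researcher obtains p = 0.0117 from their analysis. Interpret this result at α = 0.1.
Since p = 0.0117 < α = 0.1, reject H₀.
There is sufficient evidence to reject the null hypothesis; the result is statistically significant at the 0.1 level.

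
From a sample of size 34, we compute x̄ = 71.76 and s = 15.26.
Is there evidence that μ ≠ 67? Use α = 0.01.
One-sample t-test:
H₀: μ = 67
H₁: μ ≠ 67
df = n - 1 = 33
t = (x̄ - μ₀) / (s/√n) = (71.76 - 67) / (15.26/√34) = 1.819
p-value = 0.0780

Since p-value > α = 0.01, we fail to reject H₀.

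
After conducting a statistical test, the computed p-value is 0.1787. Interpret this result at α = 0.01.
Since p = 0.1787 > α = 0.01, fail to reject H₀.
There is insufficient evidence to reject the null hypothesis; the result is not statistically significant at the 0.01 level.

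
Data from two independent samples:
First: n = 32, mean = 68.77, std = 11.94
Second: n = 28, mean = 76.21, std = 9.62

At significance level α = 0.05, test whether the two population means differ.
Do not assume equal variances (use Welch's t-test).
Welch's two-sample t-test:
H₀: μ₁ = μ₂
H₁: μ₁ ≠ μ₂
s₁²/n₁ = 11.94²/32 = 4.4551,  s₂²/n₂ = 9.62²/28 = 3.3052
SE = √(s₁²/n₁ + s₂²/n₂) = √(4.4551 + 3.3052) = 2.7857
df (Welch-Satterthwaite) = (s₁²/n₁ + s₂²/n₂)² / [(s₁²/n₁)²/(n₁-1) + (s₂²/n₂)²/(n₂-1)] ≈ 57.64
t = (x̄₁ - x̄₂) / SE = (68.77 - 76.21) / 2.7857 = -7.44 / 2.7857 = -2.671
p-value = 0.0098

Since p-value < α = 0.05, we reject H₀.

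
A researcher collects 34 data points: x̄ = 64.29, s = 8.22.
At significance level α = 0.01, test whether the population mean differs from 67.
One-sample t-test:
H₀: μ = 67
H₁: μ ≠ 67
df = n - 1 = 33
t = (x̄ - μ₀) / (s/√n) = (64.29 - 67) / (8.22/√34) = -1.922
p-value = 0.0632

Since p-value > α = 0.01, we fail to reject H₀.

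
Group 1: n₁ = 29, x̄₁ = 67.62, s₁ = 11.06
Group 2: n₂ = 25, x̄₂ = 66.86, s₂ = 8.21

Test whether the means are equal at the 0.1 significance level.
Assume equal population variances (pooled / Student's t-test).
Student's two-sample t-test (equal variances):
H₀: μ₁ = μ₂
H₁: μ₁ ≠ μ₂
df = n₁ + n₂ - 2 = 52
Pooled variance s_p² = [(n₁-1)s₁² + (n₂-1)s₂²] / (n₁ + n₂ - 2) = [(28)(11.06²) + (24)(8.21²)] / 52 = 96.9761
SE = √(s_p²(1/n₁ + 1/n₂)) = √(96.9761 × (1/29 + 1/25)) = 2.6876
t = (x̄₁ - x̄₂) / SE = (67.62 - 66.86) / 2.6876 = 0.76 / 2.6876 = 0.283
p-value = 0.7785

Since p-value > α = 0.1, we fail to reject H₀.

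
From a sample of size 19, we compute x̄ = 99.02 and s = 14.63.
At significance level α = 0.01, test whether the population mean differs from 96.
One-sample t-test:
H₀: μ = 96
H₁: μ ≠ 96
df = n - 1 = 18
t = (x̄ - μ₀) / (s/√n) = (99.02 - 96) / (14.63/√19) = 0.900
p-value = 0.3801

Since p-value > α = 0.01, we fail to reject H₀.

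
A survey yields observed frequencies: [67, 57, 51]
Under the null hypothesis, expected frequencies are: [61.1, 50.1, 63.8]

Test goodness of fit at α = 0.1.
Chi-square goodness of fit test:
H₀: observed counts match expected distribution
H₁: observed counts differ from expected distribution
df = k - 1 = 2
χ² = Σ(O - E)²/E
   = (67 - 61.1)²/61.1 + (57 - 50.1)²/50.1 + (51 - 63.8)²/63.8
   = 0.570 + 0.950 + 2.568
   = 4.09
p-value = 0.1295

Since p-value > α = 0.1, we fail to reject H₀.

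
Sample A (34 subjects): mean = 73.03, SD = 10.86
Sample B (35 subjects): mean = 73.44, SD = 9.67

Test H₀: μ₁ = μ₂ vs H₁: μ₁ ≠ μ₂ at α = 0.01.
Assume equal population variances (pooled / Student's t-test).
Student's two-sample t-test (equal variances):
H₀: μ₁ = μ₂
H₁: μ₁ ≠ μ₂
df = n₁ + n₂ - 2 = 67
Pooled variance s_p² = [(n₁-1)s₁² + (n₂-1)s₂²] / (n₁ + n₂ - 2) = [(33)(10.86²) + (34)(9.67²)] / 67 = 105.5419
SE = √(s_p²(1/n₁ + 1/n₂)) = √(105.5419 × (1/34 + 1/35)) = 2.4738
t = (x̄₁ - x̄₂) / SE = (73.03 - 73.44) / 2.4738 = -0.41 / 2.4738 = -0.166
p-value = 0.8689

Since p-value > α = 0.01, we fail to reject H₀.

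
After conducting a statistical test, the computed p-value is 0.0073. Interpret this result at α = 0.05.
Since p = 0.0073 < α = 0.05, reject H₀.
There is sufficient evidence to reject the null hypothesis; the result is statistically significant at the 0.05 level.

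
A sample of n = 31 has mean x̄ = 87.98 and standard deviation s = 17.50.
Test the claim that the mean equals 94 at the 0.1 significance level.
One-sample t-test:
H₀: μ = 94
H₁: μ ≠ 94
df = n - 1 = 30
t = (x̄ - μ₀) / (s/√n) = (87.98 - 94) / (17.50/√31) = -1.915
p-value = 0.0650

Since p-value < α = 0.1, we reject H₀.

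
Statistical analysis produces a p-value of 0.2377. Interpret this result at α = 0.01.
Since p = 0.2377 > α = 0.01, fail to reject H₀.
There is insufficient evidence to reject the null hypothesis; the result is not statistically significant at the 0.01 level.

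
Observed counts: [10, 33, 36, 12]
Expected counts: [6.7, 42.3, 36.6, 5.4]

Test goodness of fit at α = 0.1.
Chi-square goodness of fit test:
H₀: observed counts match expected distribution
H₁: observed counts differ from expected distribution
df = k - 1 = 3
χ² = Σ(O - E)²/E
   = (10 - 6.7)²/6.7 + (33 - 42.3)²/42.3 + (36 - 36.6)²/36.6 + (12 - 5.4)²/5.4
   = 1.625 + 2.045 + 0.010 + 8.067
   = 11.75
p-value = 0.0083

Since p-value < α = 0.1, we reject H₀.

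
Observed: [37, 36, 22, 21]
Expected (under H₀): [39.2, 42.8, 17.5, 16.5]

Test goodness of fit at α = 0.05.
Chi-square goodness of fit test:
H₀: observed counts match expected distribution
H₁: observed counts differ from expected distribution
df = k - 1 = 3
χ² = Σ(O - E)²/E
   = (37 - 39.2)²/39.2 + (36 - 42.8)²/42.8 + (22 - 17.5)²/17.5 + (21 - 16.5)²/16.5
   = 0.123 + 1.080 + 1.157 + 1.227
   = 3.59
p-value = 0.3095

Since p-value > α = 0.05, we fail to reject H₀.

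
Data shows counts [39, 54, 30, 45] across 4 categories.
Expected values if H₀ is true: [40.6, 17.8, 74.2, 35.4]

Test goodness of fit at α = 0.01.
Chi-square goodness of fit test:
H₀: observed counts match expected distribution
H₁: observed counts differ from expected distribution
df = k - 1 = 3
χ² = Σ(O - E)²/E
   = (39 - 40.6)²/40.6 + (54 - 17.8)²/17.8 + (30 - 74.2)²/74.2 + (45 - 35.4)²/35.4
   = 0.063 + 73.620 + 26.329 + 2.603
   = 102.62
p-value < 0.0001

Since p-value < α = 0.01, we reject H₀.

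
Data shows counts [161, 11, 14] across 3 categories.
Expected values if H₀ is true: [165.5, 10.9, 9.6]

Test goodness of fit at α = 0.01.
Chi-square goodness of fit test:
H₀: observed counts match expected distribution
H₁: observed counts differ from expected distribution
df = k - 1 = 2
χ² = Σ(O - E)²/E
   = (161 - 165.5)²/165.5 + (11 - 10.9)²/10.9 + (14 - 9.6)²/9.6
   = 0.122 + 0.001 + 2.017
   = 2.14
p-value = 0.3430

Since p-value > α = 0.01, we fail to reject H₀.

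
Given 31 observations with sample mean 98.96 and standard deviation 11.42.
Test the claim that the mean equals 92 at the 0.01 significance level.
One-sample t-test:
H₀: μ = 92
H₁: μ ≠ 92
df = n - 1 = 30
t = (x̄ - μ₀) / (s/√n) = (98.96 - 92) / (11.42/√31) = 3.393
p-value = 0.0020

Since p-value < α = 0.01, we reject H₀.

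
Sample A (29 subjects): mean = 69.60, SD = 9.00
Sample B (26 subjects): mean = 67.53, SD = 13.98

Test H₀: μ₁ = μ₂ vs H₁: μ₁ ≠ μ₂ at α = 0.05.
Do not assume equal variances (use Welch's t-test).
Welch's two-sample t-test:
H₀: μ₁ = μ₂
H₁: μ₁ ≠ μ₂
s₁²/n₁ = 9.00²/29 = 2.7931,  s₂²/n₂ = 13.98²/26 = 7.5169
SE = √(s₁²/n₁ + s₂²/n₂) = √(2.7931 + 7.5169) = 3.2109
df (Welch-Satterthwaite) = (s₁²/n₁ + s₂²/n₂)² / [(s₁²/n₁)²/(n₁-1) + (s₂²/n₂)²/(n₂-1)] ≈ 41.87
t = (x̄₁ - x̄₂) / SE = (69.60 - 67.53) / 3.2109 = 2.07 / 3.2109 = 0.645
p-value = 0.5227

Since p-value > α = 0.05, we fail to reject H₀.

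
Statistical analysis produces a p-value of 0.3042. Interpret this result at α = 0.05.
Since p = 0.3042 > α = 0.05, fail to reject H₀.
There is insufficient evidence to reject the null hypothesis; the result is not statistically significant at the 0.05 level.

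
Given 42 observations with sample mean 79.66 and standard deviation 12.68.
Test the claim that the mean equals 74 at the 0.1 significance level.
One-sample t-test:
H₀: μ = 74
H₁: μ ≠ 74
df = n - 1 = 41
t = (x̄ - μ₀) / (s/√n) = (79.66 - 74) / (12.68/√42) = 2.893
p-value = 0.0061

Since p-value < α = 0.1, we reject H₀.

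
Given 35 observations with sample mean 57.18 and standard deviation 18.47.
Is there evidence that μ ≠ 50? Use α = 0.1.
One-sample t-test:
H₀: μ = 50
H₁: μ ≠ 50
df = n - 1 = 34
t = (x̄ - μ₀) / (s/√n) = (57.18 - 50) / (18.47/√35) = 2.300
p-value = 0.0277

Since p-value < α = 0.1, we reject H₀.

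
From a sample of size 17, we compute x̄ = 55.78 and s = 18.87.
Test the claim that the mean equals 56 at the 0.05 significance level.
One-sample t-test:
H₀: μ = 56
H₁: μ ≠ 56
df = n - 1 = 16
t = (x̄ - μ₀) / (s/√n) = (55.78 - 56) / (18.87/√17) = -0.048
p-value = 0.9623

Since p-value > α = 0.05, we fail to reject H₀.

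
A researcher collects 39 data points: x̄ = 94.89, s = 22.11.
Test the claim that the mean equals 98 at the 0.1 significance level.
One-sample t-test:
H₀: μ = 98
H₁: μ ≠ 98
df = n - 1 = 38
t = (x̄ - μ₀) / (s/√n) = (94.89 - 98) / (22.11/√39) = -0.878
p-value = 0.3852

Since p-value > α = 0.1, we fail to reject H₀.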